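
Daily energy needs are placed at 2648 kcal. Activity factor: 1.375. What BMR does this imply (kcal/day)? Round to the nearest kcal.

BMR = TEE ÷ activity factor = 2648 ÷ 1.375 = 1925.8182 kcal/day.

1926 kcal/day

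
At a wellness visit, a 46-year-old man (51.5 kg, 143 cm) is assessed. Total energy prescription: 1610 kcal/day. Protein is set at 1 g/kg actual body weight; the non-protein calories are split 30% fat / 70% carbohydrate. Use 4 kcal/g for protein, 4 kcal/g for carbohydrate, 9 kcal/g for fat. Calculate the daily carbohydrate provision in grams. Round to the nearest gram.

Protein = 1 × 51.5 = 51.5 g → 51.5 × 4 = 206 kcal.
Non-protein calories = 1610 − 206 = 1404 kcal.
Fat: 30% × 1404 = 421.2 kcal; carbohydrate: 982.8 kcal.
Carbohydrate: 982.8 kcal ÷ 4 kcal/g = 245.7 g.

246 g/day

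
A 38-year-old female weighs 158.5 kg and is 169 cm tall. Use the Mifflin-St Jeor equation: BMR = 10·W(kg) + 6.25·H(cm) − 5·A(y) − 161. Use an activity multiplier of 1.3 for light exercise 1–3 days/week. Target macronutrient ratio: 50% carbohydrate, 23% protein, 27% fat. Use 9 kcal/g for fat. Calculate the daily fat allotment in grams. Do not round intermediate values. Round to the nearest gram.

Mifflin-St Jeor (female): BMR = 10(158.5) + 6.25(169) − 5(38) − 161 = 1585 + 1056.25 − 190 − 161 = 2290.25 kcal/day.
TEE = 2290.25 × 1.3 = 2977.325 kcal/day.
Fat energy = 27% × 2977.325 = 803.8778 kcal.
Fat = 803.8778 ÷ 9 kcal/g = 89.3198 g.

89 g/day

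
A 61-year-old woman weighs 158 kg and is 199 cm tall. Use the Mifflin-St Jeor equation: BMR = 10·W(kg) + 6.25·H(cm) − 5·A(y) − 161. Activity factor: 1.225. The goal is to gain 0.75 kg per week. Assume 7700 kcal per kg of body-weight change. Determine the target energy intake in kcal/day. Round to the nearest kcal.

Mifflin-St Jeor (female): BMR = 10(158) + 6.25(199) − 5(61) − 161 = 1580 + 1243.75 − 305 − 161 = 2357.75 kcal/day.
TEE = 2357.75 × 1.225 = 2888.2438 kcal/day.
Required daily surplus = 0.75 × 7700 ÷ 7 = 825 kcal/day.
Target intake = 2888.2438 + 825 = 3713.2438 kcal/day.

3713 kcal/day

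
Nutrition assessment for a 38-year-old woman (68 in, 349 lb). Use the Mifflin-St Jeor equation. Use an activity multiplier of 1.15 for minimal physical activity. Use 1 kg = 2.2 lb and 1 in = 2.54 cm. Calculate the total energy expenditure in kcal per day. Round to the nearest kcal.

2662 kcal per day

Convert to metric: weight = 349 ÷ 2.2 = 158.6364 kg; height = 68 × 2.54 = 172.72 cm.
Mifflin-St Jeor (female): BMR = 10(158.6364) + 6.25(172.72) − 5(38) − 161 = 1586.3636 + 1079.5 − 190 − 161 = 2314.8636 kcal/day.
TEE = BMR × activity factor = 2314.8636 × 1.15 = 2662.0932 kcal/day.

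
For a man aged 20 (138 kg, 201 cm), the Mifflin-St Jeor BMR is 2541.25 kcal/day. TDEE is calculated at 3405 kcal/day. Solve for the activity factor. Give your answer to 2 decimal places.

1.34

Activity factor = TEE ÷ BMR = 3405 ÷ 2541.25 = 1.34.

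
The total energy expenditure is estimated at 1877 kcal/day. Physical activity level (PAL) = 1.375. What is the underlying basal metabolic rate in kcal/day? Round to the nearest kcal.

1365 kcal/day

BMR = TEE ÷ activity factor = 1877 ÷ 1.375 = 1365.0909 kcal/day.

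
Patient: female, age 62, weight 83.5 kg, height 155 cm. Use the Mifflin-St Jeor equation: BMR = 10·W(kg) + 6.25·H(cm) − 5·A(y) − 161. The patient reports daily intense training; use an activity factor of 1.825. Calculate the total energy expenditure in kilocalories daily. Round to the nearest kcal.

2432 kilocalories daily

Mifflin-St Jeor (female): BMR = 10(83.5) + 6.25(155) − 5(62) − 161 = 835 + 968.75 − 310 − 161 = 1332.75 kcal/day.
TEE = BMR × activity factor = 1332.75 × 1.825 = 2432.2688 kcal/day.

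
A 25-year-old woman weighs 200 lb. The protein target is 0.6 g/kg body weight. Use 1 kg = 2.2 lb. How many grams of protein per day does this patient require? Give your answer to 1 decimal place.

Weight in kg = 200 ÷ 2.2 = 90.9091 kg.
Protein = 0.6 g/kg × 90.9091 kg = 54.5455 g/day.

54.5 g/day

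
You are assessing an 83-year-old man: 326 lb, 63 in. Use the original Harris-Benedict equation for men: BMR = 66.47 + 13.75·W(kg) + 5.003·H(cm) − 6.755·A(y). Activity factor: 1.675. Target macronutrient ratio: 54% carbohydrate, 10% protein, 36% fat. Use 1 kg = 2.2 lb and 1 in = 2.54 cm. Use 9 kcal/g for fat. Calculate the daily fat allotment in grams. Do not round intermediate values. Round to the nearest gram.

157 g/day

Convert to metric: weight = 326 ÷ 2.2 = 148.1818 kg; height = 63 × 2.54 = 160.02 cm.
Harris-Benedict: BMR = 66.47 + 13.75(148.1818) + 5.003(160.02) − 6.755(83) = 2343.8851 kcal/day.
TEE = 2343.8851 × 1.675 = 3926.0075 kcal/day.
Fat energy = 36% × 3926.0075 = 1413.3627 kcal.
Fat = 1413.3627 ÷ 9 kcal/g = 157.0403 g.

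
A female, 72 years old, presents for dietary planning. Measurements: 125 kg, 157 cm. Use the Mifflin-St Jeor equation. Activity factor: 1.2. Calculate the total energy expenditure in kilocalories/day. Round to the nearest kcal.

Mifflin-St Jeor (female): BMR = 10(125) + 6.25(157) − 5(72) − 161 = 1250 + 981.25 − 360 − 161 = 1710.25 kcal/day.
TEE = BMR × activity factor = 1710.25 × 1.2 = 2052.3 kcal/day.

2052 kilocalories/day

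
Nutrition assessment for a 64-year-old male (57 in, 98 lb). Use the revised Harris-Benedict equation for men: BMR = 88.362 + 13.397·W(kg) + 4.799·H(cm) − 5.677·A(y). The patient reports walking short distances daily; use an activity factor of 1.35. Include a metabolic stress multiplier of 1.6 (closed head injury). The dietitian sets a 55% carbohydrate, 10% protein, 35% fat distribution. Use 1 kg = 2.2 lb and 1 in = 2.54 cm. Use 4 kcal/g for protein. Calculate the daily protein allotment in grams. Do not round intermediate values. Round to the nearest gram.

55 g/day

Convert to metric: weight = 98 ÷ 2.2 = 44.5455 kg; height = 57 × 2.54 = 144.78 cm.
Harris-Benedict: BMR = 88.362 + 13.397(44.5455) + 4.799(144.78) − 5.677(64) = 1016.6087 kcal/day.
TEE = 1016.6087 × 1.35 = 1372.4217 kcal/day.
With stress factor 1.6: 1372.4217 × 1.6 = 2195.8747 kcal/day.
Protein energy = 10% × 2195.8747 = 219.5875 kcal.
Protein = 219.5875 ÷ 4 kcal/g = 54.8969 g.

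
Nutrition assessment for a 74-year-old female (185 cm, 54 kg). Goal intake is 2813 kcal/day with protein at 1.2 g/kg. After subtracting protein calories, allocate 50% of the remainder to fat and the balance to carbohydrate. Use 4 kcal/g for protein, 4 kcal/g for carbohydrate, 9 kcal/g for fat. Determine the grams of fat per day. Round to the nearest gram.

142 g/day

Protein = 1.2 × 54 = 64.8 g → 64.8 × 4 = 259.2 kcal.
Non-protein calories = 2813 − 259.2 = 2553.8 kcal.
Fat: 50% × 2553.8 = 1276.9 kcal; carbohydrate: 1276.9 kcal.
Fat: 1276.9 kcal ÷ 9 kcal/g = 141.8778 g.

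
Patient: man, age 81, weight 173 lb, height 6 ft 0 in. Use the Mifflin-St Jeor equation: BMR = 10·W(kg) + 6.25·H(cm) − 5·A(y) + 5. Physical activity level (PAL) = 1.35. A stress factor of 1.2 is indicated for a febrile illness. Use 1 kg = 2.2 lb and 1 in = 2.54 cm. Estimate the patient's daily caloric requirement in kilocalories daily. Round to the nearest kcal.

2478 kilocalories daily

Convert to metric: weight = 173 ÷ 2.2 = 78.6364 kg; height = (6×12 + 0) × 2.54 = 72 × 2.54 = 182.88 cm.
Mifflin-St Jeor (male): BMR = 10(78.6364) + 6.25(182.88) − 5(81) + 5 = 786.3636 + 1143 − 405 + 5 = 1529.3636 kcal/day.
TEE = BMR × activity factor = 1529.3636 × 1.35 = 2064.6409 kcal/day.
Apply stress factor: 2064.6409 × 1.2 = 2477.5691 kcal/day.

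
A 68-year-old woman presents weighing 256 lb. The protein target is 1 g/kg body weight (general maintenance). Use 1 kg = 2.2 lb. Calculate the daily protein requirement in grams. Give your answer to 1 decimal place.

Weight in kg = 256 ÷ 2.2 = 116.3636 kg.
Protein = 1 g/kg × 116.3636 kg = 116.3636 g/day.

116.4 g/day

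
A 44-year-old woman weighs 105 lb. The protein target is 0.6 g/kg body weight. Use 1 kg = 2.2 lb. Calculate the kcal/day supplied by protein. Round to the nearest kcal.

115 kcal/day

Weight in kg = 105 ÷ 2.2 = 47.7273 kg.
Protein = 0.6 g/kg × 47.7273 kg = 28.6364 g/day.
Protein energy = 28.6364 g × 4 kcal/g = 114.5455 kcal/day.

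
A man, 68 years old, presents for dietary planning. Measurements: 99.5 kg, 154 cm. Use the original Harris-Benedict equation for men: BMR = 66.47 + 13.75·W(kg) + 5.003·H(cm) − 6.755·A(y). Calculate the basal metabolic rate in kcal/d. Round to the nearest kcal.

Harris-Benedict: BMR = 66.47 + 13.75(99.5) + 5.003(154) − 6.755(68) = 1745.717 kcal/day.

1746 kcal/d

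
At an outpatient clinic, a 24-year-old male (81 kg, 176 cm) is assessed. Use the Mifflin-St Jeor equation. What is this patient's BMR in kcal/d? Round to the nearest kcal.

1795 kcal/d

Mifflin-St Jeor (male): BMR = 10(81) + 6.25(176) − 5(24) + 5 = 810 + 1100 − 120 + 5 = 1795 kcal/day.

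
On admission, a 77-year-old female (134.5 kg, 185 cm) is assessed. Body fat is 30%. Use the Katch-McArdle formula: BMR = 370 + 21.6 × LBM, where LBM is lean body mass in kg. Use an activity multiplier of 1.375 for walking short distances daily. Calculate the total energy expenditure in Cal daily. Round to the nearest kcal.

LBM = 134.5 × (1 − 0.3) = 94.15 kg. Katch-McArdle: BMR = 370 + 21.6 × 94.15 = 2403.64 kcal/day.
TEE = BMR × activity factor = 2403.64 × 1.375 = 3305.005 kcal/day.

3305 Cal daily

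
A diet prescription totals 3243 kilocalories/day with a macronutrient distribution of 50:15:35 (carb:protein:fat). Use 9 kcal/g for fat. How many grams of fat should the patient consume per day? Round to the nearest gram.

Fat energy = 35% × 3243 = 1135.05 kcal.
At 9 kcal/g: 1135.05 ÷ 9 = 126.1167 g.

126 g/day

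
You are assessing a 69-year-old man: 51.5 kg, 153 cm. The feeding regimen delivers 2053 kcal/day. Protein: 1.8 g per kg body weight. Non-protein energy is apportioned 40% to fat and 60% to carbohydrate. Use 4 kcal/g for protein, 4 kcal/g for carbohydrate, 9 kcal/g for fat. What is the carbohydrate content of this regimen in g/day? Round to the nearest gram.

252 g/day

Protein = 1.8 × 51.5 = 92.7 g → 92.7 × 4 = 370.8 kcal.
Non-protein calories = 2053 − 370.8 = 1682.2 kcal.
Fat: 40% × 1682.2 = 672.88 kcal; carbohydrate: 1009.32 kcal.
Carbohydrate: 1009.32 kcal ÷ 4 kcal/g = 252.33 g.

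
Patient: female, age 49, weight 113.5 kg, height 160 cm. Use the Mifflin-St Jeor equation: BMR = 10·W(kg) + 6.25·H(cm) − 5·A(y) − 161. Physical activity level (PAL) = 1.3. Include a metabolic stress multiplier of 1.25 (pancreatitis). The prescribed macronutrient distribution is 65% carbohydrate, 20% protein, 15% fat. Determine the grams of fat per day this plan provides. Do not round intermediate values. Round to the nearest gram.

47 g/day

Mifflin-St Jeor (female): BMR = 10(113.5) + 6.25(160) − 5(49) − 161 = 1135 + 1000 − 245 − 161 = 1729 kcal/day.
TEE = 1729 × 1.3 = 2247.7 kcal/day.
With stress factor 1.25: 2247.7 × 1.25 = 2809.625 kcal/day.
Fat energy = 15% × 2809.625 = 421.4438 kcal.
Fat = 421.4438 ÷ 9 kcal/g = 46.8271 g.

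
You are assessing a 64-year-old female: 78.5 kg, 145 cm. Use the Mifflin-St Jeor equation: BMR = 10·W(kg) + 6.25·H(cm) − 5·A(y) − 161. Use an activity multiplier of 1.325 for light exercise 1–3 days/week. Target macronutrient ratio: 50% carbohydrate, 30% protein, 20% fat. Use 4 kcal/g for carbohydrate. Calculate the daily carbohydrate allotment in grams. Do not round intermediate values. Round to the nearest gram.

200 g/day

Mifflin-St Jeor (female): BMR = 10(78.5) + 6.25(145) − 5(64) − 161 = 785 + 906.25 − 320 − 161 = 1210.25 kcal/day.
TEE = 1210.25 × 1.325 = 1603.5813 kcal/day.
Carbohydrate energy = 50% × 1603.5813 = 801.7906 kcal.
Carbohydrate = 801.7906 ÷ 4 kcal/g = 200.4477 g.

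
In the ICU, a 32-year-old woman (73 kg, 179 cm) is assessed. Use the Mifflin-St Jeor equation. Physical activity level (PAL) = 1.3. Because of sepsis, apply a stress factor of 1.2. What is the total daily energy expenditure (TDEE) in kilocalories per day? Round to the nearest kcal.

Mifflin-St Jeor (female): BMR = 10(73) + 6.25(179) − 5(32) − 161 = 730 + 1118.75 − 160 − 161 = 1527.75 kcal/day.
TEE = BMR × activity factor = 1527.75 × 1.3 = 1986.075 kcal/day.
Apply stress factor: 1986.075 × 1.2 = 2383.29 kcal/day.

2383 kilocalories per day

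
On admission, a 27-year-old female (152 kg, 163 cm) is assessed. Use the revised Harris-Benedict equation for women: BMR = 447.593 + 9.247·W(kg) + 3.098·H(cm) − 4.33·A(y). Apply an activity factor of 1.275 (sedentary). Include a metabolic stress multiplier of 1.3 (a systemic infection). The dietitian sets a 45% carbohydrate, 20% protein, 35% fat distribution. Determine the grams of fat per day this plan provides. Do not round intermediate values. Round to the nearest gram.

144 g/day

Harris-Benedict: BMR = 447.593 + 9.247(152) + 3.098(163) − 4.33(27) = 2241.201 kcal/day.
TEE = 2241.201 × 1.275 = 2857.5313 kcal/day.
With stress factor 1.3: 2857.5313 × 1.3 = 3714.7907 kcal/day.
Fat energy = 35% × 3714.7907 = 1300.1767 kcal.
Fat = 1300.1767 ÷ 9 kcal/g = 144.4641 g.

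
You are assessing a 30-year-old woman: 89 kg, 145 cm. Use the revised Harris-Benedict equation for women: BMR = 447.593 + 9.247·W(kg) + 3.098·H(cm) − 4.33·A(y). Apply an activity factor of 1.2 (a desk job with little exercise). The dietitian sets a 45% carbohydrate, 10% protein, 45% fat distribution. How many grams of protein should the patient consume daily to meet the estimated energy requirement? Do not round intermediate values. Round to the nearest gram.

Harris-Benedict: BMR = 447.593 + 9.247(89) + 3.098(145) − 4.33(30) = 1589.886 kcal/day.
TEE = 1589.886 × 1.2 = 1907.8632 kcal/day.
Protein energy = 10% × 1907.8632 = 190.7863 kcal.
Protein = 190.7863 ÷ 4 kcal/g = 47.6966 g.

48 g/day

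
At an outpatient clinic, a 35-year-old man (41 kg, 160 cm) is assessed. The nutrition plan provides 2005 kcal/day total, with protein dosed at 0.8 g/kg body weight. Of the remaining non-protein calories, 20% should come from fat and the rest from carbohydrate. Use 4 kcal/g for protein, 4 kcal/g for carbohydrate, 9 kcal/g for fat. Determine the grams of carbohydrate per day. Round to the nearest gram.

375 g/day

Protein = 0.8 × 41 = 32.8 g → 32.8 × 4 = 131.2 kcal.
Non-protein calories = 2005 − 131.2 = 1873.8 kcal.
Fat: 20% × 1873.8 = 374.76 kcal; carbohydrate: 1499.04 kcal.
Carbohydrate: 1499.04 kcal ÷ 4 kcal/g = 374.76 g.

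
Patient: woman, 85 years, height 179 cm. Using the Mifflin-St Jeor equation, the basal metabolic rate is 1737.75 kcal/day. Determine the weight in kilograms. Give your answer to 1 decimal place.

120.5 kg

1737.75 = 10·W + 6.25(179) − 5(85) − 161
10·W = 1737.75 − 532.75 = 1205, so W = 120.5 kg.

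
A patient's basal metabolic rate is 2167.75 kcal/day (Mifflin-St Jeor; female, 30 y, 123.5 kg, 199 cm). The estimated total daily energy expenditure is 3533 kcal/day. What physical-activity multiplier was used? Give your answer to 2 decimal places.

Activity factor = TEE ÷ BMR = 3533 ÷ 2167.75 = 1.63.

1.63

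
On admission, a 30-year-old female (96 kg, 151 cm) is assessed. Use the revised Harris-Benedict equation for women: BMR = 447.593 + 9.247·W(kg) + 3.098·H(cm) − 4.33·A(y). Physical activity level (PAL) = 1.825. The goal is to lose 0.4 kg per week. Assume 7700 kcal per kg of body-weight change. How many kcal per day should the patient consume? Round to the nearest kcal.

Harris-Benedict: BMR = 447.593 + 9.247(96) + 3.098(151) − 4.33(30) = 1673.203 kcal/day.
TEE = 1673.203 × 1.825 = 3053.5955 kcal/day.
Required daily deficit = 0.4 × 7700 ÷ 7 = 440 kcal/day.
Target intake = 3053.5955 − 440 = 2613.5955 kcal/day.

2614 kcal per day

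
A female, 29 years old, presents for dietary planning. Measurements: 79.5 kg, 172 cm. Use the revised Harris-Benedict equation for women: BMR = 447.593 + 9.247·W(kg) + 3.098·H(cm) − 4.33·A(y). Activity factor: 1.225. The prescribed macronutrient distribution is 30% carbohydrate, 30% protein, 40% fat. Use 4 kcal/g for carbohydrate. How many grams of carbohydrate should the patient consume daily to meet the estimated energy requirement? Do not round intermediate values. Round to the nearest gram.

146 g/day

Harris-Benedict: BMR = 447.593 + 9.247(79.5) + 3.098(172) − 4.33(29) = 1590.0155 kcal/day.
TEE = 1590.0155 × 1.225 = 1947.769 kcal/day.
Carbohydrate energy = 30% × 1947.769 = 584.3307 kcal.
Carbohydrate = 584.3307 ÷ 4 kcal/g = 146.0827 g.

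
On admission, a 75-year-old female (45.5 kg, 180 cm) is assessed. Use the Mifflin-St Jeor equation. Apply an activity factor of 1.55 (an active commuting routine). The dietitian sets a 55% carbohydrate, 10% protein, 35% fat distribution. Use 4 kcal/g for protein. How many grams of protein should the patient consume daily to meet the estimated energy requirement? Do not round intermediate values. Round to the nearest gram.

40 g/day

Mifflin-St Jeor (female): BMR = 10(45.5) + 6.25(180) − 5(75) − 161 = 455 + 1125 − 375 − 161 = 1044 kcal/day.
TEE = 1044 × 1.55 = 1618.2 kcal/day.
Protein energy = 10% × 1618.2 = 161.82 kcal.
Protein = 161.82 ÷ 4 kcal/g = 40.455 g.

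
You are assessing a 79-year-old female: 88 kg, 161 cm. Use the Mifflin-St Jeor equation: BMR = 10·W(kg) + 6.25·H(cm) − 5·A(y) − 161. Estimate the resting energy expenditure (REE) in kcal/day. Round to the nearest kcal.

1330 kcal/day

Mifflin-St Jeor (female): BMR = 10(88) + 6.25(161) − 5(79) − 161 = 880 + 1006.25 − 395 − 161 = 1330.25 kcal/day.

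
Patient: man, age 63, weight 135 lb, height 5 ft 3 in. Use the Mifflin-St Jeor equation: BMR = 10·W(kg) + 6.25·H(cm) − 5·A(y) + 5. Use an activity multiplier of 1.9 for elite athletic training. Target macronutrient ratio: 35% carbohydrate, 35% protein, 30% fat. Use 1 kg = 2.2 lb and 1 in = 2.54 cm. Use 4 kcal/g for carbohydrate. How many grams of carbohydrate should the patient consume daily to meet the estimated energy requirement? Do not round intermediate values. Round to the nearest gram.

217 g/day

Convert to metric: weight = 135 ÷ 2.2 = 61.3636 kg; height = (5×12 + 3) × 2.54 = 63 × 2.54 = 160.02 cm.
Mifflin-St Jeor (male): BMR = 10(61.3636) + 6.25(160.02) − 5(63) + 5 = 613.6364 + 1000.125 − 315 + 5 = 1303.7614 kcal/day.
TEE = 1303.7614 × 1.9 = 2477.1466 kcal/day.
Carbohydrate energy = 35% × 2477.1466 = 867.0013 kcal.
Carbohydrate = 867.0013 ÷ 4 kcal/g = 216.7503 g.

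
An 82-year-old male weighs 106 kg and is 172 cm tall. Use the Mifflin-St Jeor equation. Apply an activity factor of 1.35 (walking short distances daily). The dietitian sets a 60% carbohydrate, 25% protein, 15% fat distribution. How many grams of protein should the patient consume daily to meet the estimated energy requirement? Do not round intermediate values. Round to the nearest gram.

146 g/day

Mifflin-St Jeor (male): BMR = 10(106) + 6.25(172) − 5(82) + 5 = 1060 + 1075 − 410 + 5 = 1730 kcal/day.
TEE = 1730 × 1.35 = 2335.5 kcal/day.
Protein energy = 25% × 2335.5 = 583.875 kcal.
Protein = 583.875 ÷ 4 kcal/g = 145.9688 g.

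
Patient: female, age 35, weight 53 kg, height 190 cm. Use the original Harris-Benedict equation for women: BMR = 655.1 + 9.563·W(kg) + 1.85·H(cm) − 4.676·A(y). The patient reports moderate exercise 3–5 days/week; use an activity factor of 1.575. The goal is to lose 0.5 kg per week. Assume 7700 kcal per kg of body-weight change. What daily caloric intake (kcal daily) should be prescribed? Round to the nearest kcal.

1576 kcal daily

Harris-Benedict: BMR = 655.1 + 9.563(53) + 1.85(190) − 4.676(35) = 1349.779 kcal/day.
TEE = 1349.779 × 1.575 = 2125.9019 kcal/day.
Required daily deficit = 0.5 × 7700 ÷ 7 = 550 kcal/day.
Target intake = 2125.9019 − 550 = 1575.9019 kcal/day.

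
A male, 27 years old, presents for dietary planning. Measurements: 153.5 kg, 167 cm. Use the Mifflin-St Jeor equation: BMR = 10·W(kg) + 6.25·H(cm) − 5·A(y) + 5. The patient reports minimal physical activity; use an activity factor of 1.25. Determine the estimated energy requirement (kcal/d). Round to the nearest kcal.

3061 kcal/d

Mifflin-St Jeor (male): BMR = 10(153.5) + 6.25(167) − 5(27) + 5 = 1535 + 1043.75 − 135 + 5 = 2448.75 kcal/day.
TEE = BMR × activity factor = 2448.75 × 1.25 = 3060.9375 kcal/day.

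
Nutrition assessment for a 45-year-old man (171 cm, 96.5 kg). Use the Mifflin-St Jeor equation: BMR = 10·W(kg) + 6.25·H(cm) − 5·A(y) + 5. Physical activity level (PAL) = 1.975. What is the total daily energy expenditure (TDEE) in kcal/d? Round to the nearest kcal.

3582 kcal/d

Mifflin-St Jeor (male): BMR = 10(96.5) + 6.25(171) − 5(45) + 5 = 965 + 1068.75 − 225 + 5 = 1813.75 kcal/day.
TEE = BMR × activity factor = 1813.75 × 1.975 = 3582.1563 kcal/day.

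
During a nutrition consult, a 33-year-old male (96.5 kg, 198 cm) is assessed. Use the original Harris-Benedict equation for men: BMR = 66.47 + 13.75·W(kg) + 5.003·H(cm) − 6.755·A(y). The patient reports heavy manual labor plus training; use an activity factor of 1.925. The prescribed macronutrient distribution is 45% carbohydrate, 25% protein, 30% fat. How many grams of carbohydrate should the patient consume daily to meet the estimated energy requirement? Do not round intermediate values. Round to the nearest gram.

Harris-Benedict: BMR = 66.47 + 13.75(96.5) + 5.003(198) − 6.755(33) = 2161.024 kcal/day.
TEE = 2161.024 × 1.925 = 4159.9712 kcal/day.
Carbohydrate energy = 45% × 4159.9712 = 1871.987 kcal.
Carbohydrate = 1871.987 ÷ 4 kcal/g = 467.9968 g.

468 g/day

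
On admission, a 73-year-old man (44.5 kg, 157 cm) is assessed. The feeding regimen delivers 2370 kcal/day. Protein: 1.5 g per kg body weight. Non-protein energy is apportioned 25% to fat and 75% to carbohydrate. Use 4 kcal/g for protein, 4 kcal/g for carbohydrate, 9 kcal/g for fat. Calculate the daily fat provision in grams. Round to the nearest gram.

Protein = 1.5 × 44.5 = 66.75 g → 66.75 × 4 = 267 kcal.
Non-protein calories = 2370 − 267 = 2103 kcal.
Fat: 25% × 2103 = 525.75 kcal; carbohydrate: 1577.25 kcal.
Fat: 525.75 kcal ÷ 9 kcal/g = 58.4167 g.

58 g/day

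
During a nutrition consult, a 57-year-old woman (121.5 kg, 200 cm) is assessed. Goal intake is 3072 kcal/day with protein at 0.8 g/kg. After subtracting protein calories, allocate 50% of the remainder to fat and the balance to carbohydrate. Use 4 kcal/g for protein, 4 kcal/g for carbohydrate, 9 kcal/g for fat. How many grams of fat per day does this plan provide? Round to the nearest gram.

Protein = 0.8 × 121.5 = 97.2 g → 97.2 × 4 = 388.8 kcal.
Non-protein calories = 3072 − 388.8 = 2683.2 kcal.
Fat: 50% × 2683.2 = 1341.6 kcal; carbohydrate: 1341.6 kcal.
Fat: 1341.6 kcal ÷ 9 kcal/g = 149.0667 g.

149 g/day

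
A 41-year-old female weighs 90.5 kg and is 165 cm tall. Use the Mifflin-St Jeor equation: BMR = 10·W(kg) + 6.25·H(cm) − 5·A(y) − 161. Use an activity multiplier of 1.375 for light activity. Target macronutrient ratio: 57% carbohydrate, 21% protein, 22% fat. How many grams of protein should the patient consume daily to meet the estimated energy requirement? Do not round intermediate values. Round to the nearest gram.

Mifflin-St Jeor (female): BMR = 10(90.5) + 6.25(165) − 5(41) − 161 = 905 + 1031.25 − 205 − 161 = 1570.25 kcal/day.
TEE = 1570.25 × 1.375 = 2159.0938 kcal/day.
Protein energy = 21% × 2159.0938 = 453.4097 kcal.
Protein = 453.4097 ÷ 4 kcal/g = 113.3524 g.

113 g/day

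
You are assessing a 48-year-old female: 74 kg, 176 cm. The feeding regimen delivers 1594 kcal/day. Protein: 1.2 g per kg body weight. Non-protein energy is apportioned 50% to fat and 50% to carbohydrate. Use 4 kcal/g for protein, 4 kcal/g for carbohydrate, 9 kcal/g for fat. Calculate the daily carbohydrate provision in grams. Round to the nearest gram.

155 g/day

Protein = 1.2 × 74 = 88.8 g → 88.8 × 4 = 355.2 kcal.
Non-protein calories = 1594 − 355.2 = 1238.8 kcal.
Fat: 50% × 1238.8 = 619.4 kcal; carbohydrate: 619.4 kcal.
Carbohydrate: 619.4 kcal ÷ 4 kcal/g = 154.85 g.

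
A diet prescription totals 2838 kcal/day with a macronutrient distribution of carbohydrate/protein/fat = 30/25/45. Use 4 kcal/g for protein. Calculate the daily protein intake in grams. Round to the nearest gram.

177 g/day

Protein energy = 25% × 2838 = 709.5 kcal.
At 4 kcal/g: 709.5 ÷ 4 = 177.375 g.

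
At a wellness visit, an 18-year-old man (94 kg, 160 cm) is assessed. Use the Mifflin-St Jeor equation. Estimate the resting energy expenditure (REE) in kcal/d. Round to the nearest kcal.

Mifflin-St Jeor (male): BMR = 10(94) + 6.25(160) − 5(18) + 5 = 940 + 1000 − 90 + 5 = 1855 kcal/day.

1855 kcal/d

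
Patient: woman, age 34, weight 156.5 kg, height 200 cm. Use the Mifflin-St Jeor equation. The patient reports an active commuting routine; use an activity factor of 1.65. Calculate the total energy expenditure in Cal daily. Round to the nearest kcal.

Mifflin-St Jeor (female): BMR = 10(156.5) + 6.25(200) − 5(34) − 161 = 1565 + 1250 − 170 − 161 = 2484 kcal/day.
TEE = BMR × activity factor = 2484 × 1.65 = 4098.6 kcal/day.

4099 Cal daily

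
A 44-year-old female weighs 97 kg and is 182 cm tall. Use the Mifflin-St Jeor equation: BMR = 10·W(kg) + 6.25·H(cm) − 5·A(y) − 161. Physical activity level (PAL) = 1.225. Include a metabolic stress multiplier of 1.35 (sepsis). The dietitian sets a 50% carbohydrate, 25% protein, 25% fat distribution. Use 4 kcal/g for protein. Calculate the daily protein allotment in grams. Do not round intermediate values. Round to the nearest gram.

178 g/day

Mifflin-St Jeor (female): BMR = 10(97) + 6.25(182) − 5(44) − 161 = 970 + 1137.5 − 220 − 161 = 1726.5 kcal/day.
TEE = 1726.5 × 1.225 = 2114.9625 kcal/day.
With stress factor 1.35: 2114.9625 × 1.35 = 2855.1994 kcal/day.
Protein energy = 25% × 2855.1994 = 713.7998 kcal.
Protein = 713.7998 ÷ 4 kcal/g = 178.45 g.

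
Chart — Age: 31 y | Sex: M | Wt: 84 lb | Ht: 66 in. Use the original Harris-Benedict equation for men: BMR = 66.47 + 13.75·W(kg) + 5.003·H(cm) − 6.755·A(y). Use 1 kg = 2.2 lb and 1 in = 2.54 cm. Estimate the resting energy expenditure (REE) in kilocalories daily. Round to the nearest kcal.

Convert to metric: weight = 84 ÷ 2.2 = 38.1818 kg; height = 66 × 2.54 = 167.64 cm.
Harris-Benedict: BMR = 66.47 + 13.75(38.1818) + 5.003(167.64) − 6.755(31) = 1220.7679 kcal/day.

1221 kilocalories daily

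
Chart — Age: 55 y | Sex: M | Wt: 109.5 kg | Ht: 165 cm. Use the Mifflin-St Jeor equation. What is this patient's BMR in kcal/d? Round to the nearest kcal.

Mifflin-St Jeor (male): BMR = 10(109.5) + 6.25(165) − 5(55) + 5 = 1095 + 1031.25 − 275 + 5 = 1856.25 kcal/day.

1856 kcal/d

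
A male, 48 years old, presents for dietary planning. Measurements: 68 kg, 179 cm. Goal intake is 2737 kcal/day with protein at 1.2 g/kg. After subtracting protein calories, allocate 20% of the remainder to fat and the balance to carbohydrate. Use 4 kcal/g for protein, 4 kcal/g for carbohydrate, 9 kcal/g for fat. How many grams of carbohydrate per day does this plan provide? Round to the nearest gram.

Protein = 1.2 × 68 = 81.6 g → 81.6 × 4 = 326.4 kcal.
Non-protein calories = 2737 − 326.4 = 2410.6 kcal.
Fat: 20% × 2410.6 = 482.12 kcal; carbohydrate: 1928.48 kcal.
Carbohydrate: 1928.48 kcal ÷ 4 kcal/g = 482.12 g.

482 g/day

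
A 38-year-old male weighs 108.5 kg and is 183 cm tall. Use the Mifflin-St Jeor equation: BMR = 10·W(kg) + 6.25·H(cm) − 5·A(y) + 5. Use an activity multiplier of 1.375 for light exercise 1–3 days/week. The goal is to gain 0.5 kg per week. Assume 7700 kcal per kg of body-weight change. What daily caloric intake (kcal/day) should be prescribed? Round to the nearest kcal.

3360 kcal/day

Mifflin-St Jeor (male): BMR = 10(108.5) + 6.25(183) − 5(38) + 5 = 1085 + 1143.75 − 190 + 5 = 2043.75 kcal/day.
TEE = 2043.75 × 1.375 = 2810.1563 kcal/day.
Required daily surplus = 0.5 × 7700 ÷ 7 = 550 kcal/day.
Target intake = 2810.1563 + 550 = 3360.1563 kcal/day.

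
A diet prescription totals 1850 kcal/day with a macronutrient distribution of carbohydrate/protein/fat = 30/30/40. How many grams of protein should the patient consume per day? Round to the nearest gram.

Protein energy = 30% × 1850 = 555 kcal.
At 4 kcal/g: 555 ÷ 4 = 138.75 g.

139 g/day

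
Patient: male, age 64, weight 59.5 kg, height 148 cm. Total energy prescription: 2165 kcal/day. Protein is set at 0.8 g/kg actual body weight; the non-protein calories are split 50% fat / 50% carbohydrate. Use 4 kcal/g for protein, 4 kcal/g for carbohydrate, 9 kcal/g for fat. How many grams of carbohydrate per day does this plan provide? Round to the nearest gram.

247 g/day

Protein = 0.8 × 59.5 = 47.6 g → 47.6 × 4 = 190.4 kcal.
Non-protein calories = 2165 − 190.4 = 1974.6 kcal.
Fat: 50% × 1974.6 = 987.3 kcal; carbohydrate: 987.3 kcal.
Carbohydrate: 987.3 kcal ÷ 4 kcal/g = 246.825 g.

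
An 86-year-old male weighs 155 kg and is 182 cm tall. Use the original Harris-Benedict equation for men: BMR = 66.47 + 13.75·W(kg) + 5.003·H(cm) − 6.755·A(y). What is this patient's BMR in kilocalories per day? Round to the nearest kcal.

2527 kilocalories per day

Harris-Benedict: BMR = 66.47 + 13.75(155) + 5.003(182) − 6.755(86) = 2527.336 kcal/day.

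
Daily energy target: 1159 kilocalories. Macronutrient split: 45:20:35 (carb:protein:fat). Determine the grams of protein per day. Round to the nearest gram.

58 g/day

Protein energy = 20% × 1159 = 231.8 kcal.
At 4 kcal/g: 231.8 ÷ 4 = 57.95 g.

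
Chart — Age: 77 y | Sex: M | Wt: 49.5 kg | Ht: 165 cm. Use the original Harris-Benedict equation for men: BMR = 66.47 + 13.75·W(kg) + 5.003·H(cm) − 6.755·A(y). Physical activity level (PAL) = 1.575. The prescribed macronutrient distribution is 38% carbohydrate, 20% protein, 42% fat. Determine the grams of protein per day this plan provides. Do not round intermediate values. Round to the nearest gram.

83 g/day

Harris-Benedict: BMR = 66.47 + 13.75(49.5) + 5.003(165) − 6.755(77) = 1052.455 kcal/day.
TEE = 1052.455 × 1.575 = 1657.6166 kcal/day.
Protein energy = 20% × 1657.6166 = 331.5233 kcal.
Protein = 331.5233 ÷ 4 kcal/g = 82.8808 g.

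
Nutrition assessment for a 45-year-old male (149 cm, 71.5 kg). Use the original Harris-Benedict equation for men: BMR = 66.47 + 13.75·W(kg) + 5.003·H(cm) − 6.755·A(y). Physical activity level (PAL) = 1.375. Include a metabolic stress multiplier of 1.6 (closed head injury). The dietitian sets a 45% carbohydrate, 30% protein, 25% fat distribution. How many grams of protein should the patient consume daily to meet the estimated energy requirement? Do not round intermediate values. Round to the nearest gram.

246 g/day

Harris-Benedict: BMR = 66.47 + 13.75(71.5) + 5.003(149) − 6.755(45) = 1491.067 kcal/day.
TEE = 1491.067 × 1.375 = 2050.2171 kcal/day.
With stress factor 1.6: 2050.2171 × 1.6 = 3280.3474 kcal/day.
Protein energy = 30% × 3280.3474 = 984.1042 kcal.
Protein = 984.1042 ÷ 4 kcal/g = 246.0261 g.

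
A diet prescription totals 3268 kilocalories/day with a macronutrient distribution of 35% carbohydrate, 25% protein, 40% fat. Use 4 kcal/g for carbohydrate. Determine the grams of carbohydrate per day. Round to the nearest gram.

286 g/day

Carbohydrate energy = 35% × 3268 = 1143.8 kcal.
At 4 kcal/g: 1143.8 ÷ 4 = 285.95 g.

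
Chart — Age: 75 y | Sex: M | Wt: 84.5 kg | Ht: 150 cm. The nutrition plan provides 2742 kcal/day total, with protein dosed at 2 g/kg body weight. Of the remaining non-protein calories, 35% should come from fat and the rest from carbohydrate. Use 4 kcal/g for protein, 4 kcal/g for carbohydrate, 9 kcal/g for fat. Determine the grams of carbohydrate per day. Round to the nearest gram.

336 g/day

Protein = 2 × 84.5 = 169 g → 169 × 4 = 676 kcal.
Non-protein calories = 2742 − 676 = 2066 kcal.
Fat: 35% × 2066 = 723.1 kcal; carbohydrate: 1342.9 kcal.
Carbohydrate: 1342.9 kcal ÷ 4 kcal/g = 335.725 g.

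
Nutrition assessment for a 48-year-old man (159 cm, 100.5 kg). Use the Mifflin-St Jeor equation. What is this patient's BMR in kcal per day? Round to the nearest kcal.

Mifflin-St Jeor (male): BMR = 10(100.5) + 6.25(159) − 5(48) + 5 = 1005 + 993.75 − 240 + 5 = 1763.75 kcal/day.

1764 kcal per day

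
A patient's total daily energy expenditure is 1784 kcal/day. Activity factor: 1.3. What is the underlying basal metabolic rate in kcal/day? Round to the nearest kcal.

1372 kcal/day

BMR = TEE ÷ activity factor = 1784 ÷ 1.3 = 1372.3077 kcal/day.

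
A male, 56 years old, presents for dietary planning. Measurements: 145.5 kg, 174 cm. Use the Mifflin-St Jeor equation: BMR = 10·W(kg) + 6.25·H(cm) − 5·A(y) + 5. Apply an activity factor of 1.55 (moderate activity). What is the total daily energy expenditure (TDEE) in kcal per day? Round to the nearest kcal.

Mifflin-St Jeor (male): BMR = 10(145.5) + 6.25(174) − 5(56) + 5 = 1455 + 1087.5 − 280 + 5 = 2267.5 kcal/day.
TEE = BMR × activity factor = 2267.5 × 1.55 = 3514.625 kcal/day.

3515 kcal per day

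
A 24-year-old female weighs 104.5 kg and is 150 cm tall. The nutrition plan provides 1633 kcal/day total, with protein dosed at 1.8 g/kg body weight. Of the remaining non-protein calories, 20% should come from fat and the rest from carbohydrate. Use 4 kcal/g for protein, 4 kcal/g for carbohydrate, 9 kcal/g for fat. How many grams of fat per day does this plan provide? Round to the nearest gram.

20 g/day

Protein = 1.8 × 104.5 = 188.1 g → 188.1 × 4 = 752.4 kcal.
Non-protein calories = 1633 − 752.4 = 880.6 kcal.
Fat: 20% × 880.6 = 176.12 kcal; carbohydrate: 704.48 kcal.
Fat: 176.12 kcal ÷ 9 kcal/g = 19.5689 g.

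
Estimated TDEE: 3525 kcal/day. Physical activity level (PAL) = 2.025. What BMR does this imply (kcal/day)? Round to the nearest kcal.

BMR = TEE ÷ activity factor = 3525 ÷ 2.025 = 1740.7407 kcal/day.

1741 kcal/day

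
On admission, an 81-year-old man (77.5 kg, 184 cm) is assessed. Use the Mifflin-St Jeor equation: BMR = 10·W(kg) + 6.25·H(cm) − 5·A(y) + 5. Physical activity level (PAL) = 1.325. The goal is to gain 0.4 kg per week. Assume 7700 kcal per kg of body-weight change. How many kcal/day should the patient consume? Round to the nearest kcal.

Mifflin-St Jeor (male): BMR = 10(77.5) + 6.25(184) − 5(81) + 5 = 775 + 1150 − 405 + 5 = 1525 kcal/day.
TEE = 1525 × 1.325 = 2020.625 kcal/day.
Required daily surplus = 0.4 × 7700 ÷ 7 = 440 kcal/day.
Target intake = 2020.625 + 440 = 2460.625 kcal/day.

2461 kcal/day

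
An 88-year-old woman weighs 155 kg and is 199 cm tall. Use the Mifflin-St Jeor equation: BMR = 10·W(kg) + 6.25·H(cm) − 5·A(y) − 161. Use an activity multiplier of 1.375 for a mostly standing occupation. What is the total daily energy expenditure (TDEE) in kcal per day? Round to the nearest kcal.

3015 kcal per day

Mifflin-St Jeor (female): BMR = 10(155) + 6.25(199) − 5(88) − 161 = 1550 + 1243.75 − 440 − 161 = 2192.75 kcal/day.
TEE = BMR × activity factor = 2192.75 × 1.375 = 3015.0313 kcal/day.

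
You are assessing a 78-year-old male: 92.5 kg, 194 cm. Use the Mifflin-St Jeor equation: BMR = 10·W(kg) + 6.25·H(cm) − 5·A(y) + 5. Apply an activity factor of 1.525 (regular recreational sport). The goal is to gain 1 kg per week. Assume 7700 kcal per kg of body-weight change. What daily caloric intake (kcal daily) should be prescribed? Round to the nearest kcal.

3773 kcal daily

Mifflin-St Jeor (male): BMR = 10(92.5) + 6.25(194) − 5(78) + 5 = 925 + 1212.5 − 390 + 5 = 1752.5 kcal/day.
TEE = 1752.5 × 1.525 = 2672.5625 kcal/day.
Required daily surplus = 1 × 7700 ÷ 7 = 1100 kcal/day.
Target intake = 2672.5625 + 1100 = 3772.5625 kcal/day.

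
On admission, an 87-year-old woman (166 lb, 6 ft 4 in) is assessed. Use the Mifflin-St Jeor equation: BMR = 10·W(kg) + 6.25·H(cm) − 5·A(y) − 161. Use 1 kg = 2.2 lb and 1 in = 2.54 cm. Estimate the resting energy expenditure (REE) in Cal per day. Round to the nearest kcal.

1365 Cal per day

Convert to metric: weight = 166 ÷ 2.2 = 75.4545 kg; height = (6×12 + 4) × 2.54 = 76 × 2.54 = 193.04 cm.
Mifflin-St Jeor (female): BMR = 10(75.4545) + 6.25(193.04) − 5(87) − 161 = 754.5455 + 1206.5 − 435 − 161 = 1365.0455 kcal/day.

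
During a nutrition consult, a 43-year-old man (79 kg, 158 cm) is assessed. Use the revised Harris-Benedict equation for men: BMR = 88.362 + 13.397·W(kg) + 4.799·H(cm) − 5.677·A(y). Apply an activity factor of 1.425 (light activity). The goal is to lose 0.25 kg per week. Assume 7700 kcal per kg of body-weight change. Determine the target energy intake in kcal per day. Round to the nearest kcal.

Harris-Benedict: BMR = 88.362 + 13.397(79) + 4.799(158) − 5.677(43) = 1660.856 kcal/day.
TEE = 1660.856 × 1.425 = 2366.7198 kcal/day.
Required daily deficit = 0.25 × 7700 ÷ 7 = 275 kcal/day.
Target intake = 2366.7198 − 275 = 2091.7198 kcal/day.

2092 kcal per day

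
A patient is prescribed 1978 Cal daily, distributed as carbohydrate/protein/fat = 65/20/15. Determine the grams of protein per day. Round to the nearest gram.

99 g/day

Protein energy = 20% × 1978 = 395.6 kcal.
At 4 kcal/g: 395.6 ÷ 4 = 98.9 g.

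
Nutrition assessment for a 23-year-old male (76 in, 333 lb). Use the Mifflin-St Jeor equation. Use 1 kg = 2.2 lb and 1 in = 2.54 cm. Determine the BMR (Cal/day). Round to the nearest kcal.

2610 Cal/day

Convert to metric: weight = 333 ÷ 2.2 = 151.3636 kg; height = 76 × 2.54 = 193.04 cm.
Mifflin-St Jeor (male): BMR = 10(151.3636) + 6.25(193.04) − 5(23) + 5 = 1513.6364 + 1206.5 − 115 + 5 = 2610.1364 kcal/day.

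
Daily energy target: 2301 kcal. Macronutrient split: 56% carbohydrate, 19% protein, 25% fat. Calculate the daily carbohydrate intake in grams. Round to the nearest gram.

Carbohydrate energy = 56% × 2301 = 1288.56 kcal.
At 4 kcal/g: 1288.56 ÷ 4 = 322.14 g.

322 g/day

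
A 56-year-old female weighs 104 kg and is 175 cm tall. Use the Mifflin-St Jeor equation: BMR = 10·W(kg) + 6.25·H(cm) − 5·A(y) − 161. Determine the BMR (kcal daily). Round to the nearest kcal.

Mifflin-St Jeor (female): BMR = 10(104) + 6.25(175) − 5(56) − 161 = 1040 + 1093.75 − 280 − 161 = 1692.75 kcal/day.

1693 kcal daily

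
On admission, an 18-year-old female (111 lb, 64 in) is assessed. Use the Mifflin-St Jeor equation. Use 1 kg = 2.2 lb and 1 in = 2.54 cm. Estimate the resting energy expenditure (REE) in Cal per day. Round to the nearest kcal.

1270 Cal per day

Convert to metric: weight = 111 ÷ 2.2 = 50.4545 kg; height = 64 × 2.54 = 162.56 cm.
Mifflin-St Jeor (female): BMR = 10(50.4545) + 6.25(162.56) − 5(18) − 161 = 504.5455 + 1016 − 90 − 161 = 1269.5455 kcal/day.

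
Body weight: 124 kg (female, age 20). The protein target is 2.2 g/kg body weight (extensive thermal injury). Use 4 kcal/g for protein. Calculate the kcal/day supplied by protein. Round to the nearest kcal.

Protein = 2.2 g/kg × 124 kg = 272.8 g/day.
Protein energy = 272.8 g × 4 kcal/g = 1091.2 kcal/day.

1091 kcal/day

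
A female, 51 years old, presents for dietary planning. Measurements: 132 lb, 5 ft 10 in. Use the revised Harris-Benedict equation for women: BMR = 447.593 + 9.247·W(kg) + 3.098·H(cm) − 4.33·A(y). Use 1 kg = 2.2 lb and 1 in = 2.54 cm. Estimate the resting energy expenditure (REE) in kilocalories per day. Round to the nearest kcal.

Convert to metric: weight = 132 ÷ 2.2 = 60 kg; height = (5×12 + 10) × 2.54 = 70 × 2.54 = 177.8 cm.
Harris-Benedict: BMR = 447.593 + 9.247(60) + 3.098(177.8) − 4.33(51) = 1332.4074 kcal/day.

1332 kilocalories per day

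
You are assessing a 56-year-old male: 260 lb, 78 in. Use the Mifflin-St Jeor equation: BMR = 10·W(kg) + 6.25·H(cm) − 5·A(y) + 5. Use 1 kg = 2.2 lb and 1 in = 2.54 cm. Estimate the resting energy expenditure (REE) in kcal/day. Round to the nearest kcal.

2145 kcal/day

Convert to metric: weight = 260 ÷ 2.2 = 118.1818 kg; height = 78 × 2.54 = 198.12 cm.
Mifflin-St Jeor (male): BMR = 10(118.1818) + 6.25(198.12) − 5(56) + 5 = 1181.8182 + 1238.25 − 280 + 5 = 2145.0682 kcal/day.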